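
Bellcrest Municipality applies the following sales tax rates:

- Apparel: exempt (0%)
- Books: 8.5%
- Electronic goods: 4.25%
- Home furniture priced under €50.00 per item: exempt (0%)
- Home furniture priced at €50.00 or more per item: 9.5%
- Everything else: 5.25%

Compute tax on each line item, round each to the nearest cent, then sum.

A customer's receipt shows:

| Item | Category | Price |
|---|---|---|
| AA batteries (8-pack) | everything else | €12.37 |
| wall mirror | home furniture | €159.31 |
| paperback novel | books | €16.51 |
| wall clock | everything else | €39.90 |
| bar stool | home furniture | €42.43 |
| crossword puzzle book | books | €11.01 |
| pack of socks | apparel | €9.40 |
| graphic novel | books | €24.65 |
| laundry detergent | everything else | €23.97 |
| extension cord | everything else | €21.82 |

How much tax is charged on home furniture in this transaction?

€15.13

Wall mirror €159.31: home furniture, €50.00 or more → 9.5% → €15.13
Bar stool €42.43: home furniture, under €50.00 → 0% → €0.00
Tax on home furniture = €15.13 + €0.00 = €15.13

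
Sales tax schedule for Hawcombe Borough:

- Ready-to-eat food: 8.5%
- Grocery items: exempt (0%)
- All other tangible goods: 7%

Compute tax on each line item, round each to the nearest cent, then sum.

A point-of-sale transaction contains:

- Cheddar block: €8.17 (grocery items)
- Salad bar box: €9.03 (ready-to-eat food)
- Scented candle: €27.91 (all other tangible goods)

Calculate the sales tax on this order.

Cheddar block €8.17: grocery items → 0% → €0.00
Salad bar box €9.03: ready-to-eat food → 8.5% → €0.77
Scented candle €27.91: all other tangible goods → 7% → €1.95
Total tax = €0.77 + €1.95 = €2.72

€2.72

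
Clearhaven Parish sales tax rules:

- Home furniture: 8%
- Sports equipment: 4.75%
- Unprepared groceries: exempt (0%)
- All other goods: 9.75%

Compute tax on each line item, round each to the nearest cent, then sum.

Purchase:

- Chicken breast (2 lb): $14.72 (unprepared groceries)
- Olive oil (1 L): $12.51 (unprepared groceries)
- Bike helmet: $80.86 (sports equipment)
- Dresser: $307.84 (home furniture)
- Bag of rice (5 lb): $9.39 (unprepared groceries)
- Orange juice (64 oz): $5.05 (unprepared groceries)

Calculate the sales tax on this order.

$28.47

Chicken breast (2 lb) $14.72: unprepared groceries → 0% → $0.00
Olive oil (1 L) $12.51: unprepared groceries → 0% → $0.00
Bike helmet $80.86: sports equipment → 4.75% → $3.84
Dresser $307.84: home furniture → 8% → $24.63
Bag of rice (5 lb) $9.39: unprepared groceries → 0% → $0.00
Orange juice (64 oz) $5.05: unprepared groceries → 0% → $0.00
Total tax = $3.84 + $24.63 = $28.47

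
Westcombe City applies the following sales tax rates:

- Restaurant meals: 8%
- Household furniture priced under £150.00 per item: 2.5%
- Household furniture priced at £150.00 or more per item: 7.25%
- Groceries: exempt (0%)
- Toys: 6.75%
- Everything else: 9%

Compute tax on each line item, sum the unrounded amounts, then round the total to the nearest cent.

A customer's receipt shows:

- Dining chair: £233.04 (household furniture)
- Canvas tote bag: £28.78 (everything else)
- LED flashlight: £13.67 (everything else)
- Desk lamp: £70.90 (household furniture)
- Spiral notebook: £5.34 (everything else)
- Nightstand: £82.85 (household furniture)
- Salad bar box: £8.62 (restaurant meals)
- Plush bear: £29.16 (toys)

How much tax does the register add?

£27.70

Dining chair £233.04: household furniture, £150.00 or more → 7.25% → £16.8954
Canvas tote bag £28.78: everything else → 9% → £2.5902
LED flashlight £13.67: everything else → 9% → £1.2303
Desk lamp £70.90: household furniture, under £150.00 → 2.5% → £1.7725
Spiral notebook £5.34: everything else → 9% → £0.4806
Nightstand £82.85: household furniture, under £150.00 → 2.5% → £2.07125
Salad bar box £8.62: restaurant meals → 8% → £0.6896
Plush bear £29.16: toys → 6.75% → £1.9683
Unrounded tax sum = £27.69815 → £27.70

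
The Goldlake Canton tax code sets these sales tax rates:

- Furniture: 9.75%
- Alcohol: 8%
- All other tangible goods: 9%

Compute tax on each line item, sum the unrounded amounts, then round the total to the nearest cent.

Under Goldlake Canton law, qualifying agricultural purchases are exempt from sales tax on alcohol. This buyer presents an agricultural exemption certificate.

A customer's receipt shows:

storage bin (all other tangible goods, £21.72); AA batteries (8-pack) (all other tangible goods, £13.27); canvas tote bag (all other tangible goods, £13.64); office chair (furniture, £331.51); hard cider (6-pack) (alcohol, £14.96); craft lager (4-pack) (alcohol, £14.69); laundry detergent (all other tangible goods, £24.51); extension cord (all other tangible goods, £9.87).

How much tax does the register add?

£39.79

Storage bin £21.72: all other tangible goods → 9% → £1.9548
AA batteries (8-pack) £13.27: all other tangible goods → 9% → £1.1943
Canvas tote bag £13.64: all other tangible goods → 9% → £1.2276
Office chair £331.51: furniture → 9.75% → £32.322225
Hard cider (6-pack) £14.96: alcohol, buyer-exempt → 0% → £0.00
Craft lager (4-pack) £14.69: alcohol, buyer-exempt → 0% → £0.00
Laundry detergent £24.51: all other tangible goods → 9% → £2.2059
Extension cord £9.87: all other tangible goods → 9% → £0.8883
Unrounded tax sum = £39.793125 → £39.79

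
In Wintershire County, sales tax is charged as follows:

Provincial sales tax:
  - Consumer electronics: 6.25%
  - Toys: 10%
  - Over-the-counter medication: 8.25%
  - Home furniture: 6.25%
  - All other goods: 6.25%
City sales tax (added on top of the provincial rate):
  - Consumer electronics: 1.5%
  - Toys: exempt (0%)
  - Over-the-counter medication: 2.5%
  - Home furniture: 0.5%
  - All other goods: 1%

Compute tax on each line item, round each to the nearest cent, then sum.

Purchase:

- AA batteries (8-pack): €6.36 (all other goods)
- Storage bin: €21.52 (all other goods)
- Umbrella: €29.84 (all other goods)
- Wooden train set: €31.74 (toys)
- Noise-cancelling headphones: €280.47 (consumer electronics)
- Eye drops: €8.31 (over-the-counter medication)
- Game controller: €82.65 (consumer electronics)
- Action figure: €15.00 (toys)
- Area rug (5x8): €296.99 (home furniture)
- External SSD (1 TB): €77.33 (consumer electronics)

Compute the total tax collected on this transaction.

AA batteries (8-pack) €6.36: all other goods → 6.25% + 1% city = 7.25% → €0.46
Storage bin €21.52: all other goods → 6.25% + 1% city = 7.25% → €1.56
Umbrella €29.84: all other goods → 6.25% + 1% city = 7.25% → €2.16
Wooden train set €31.74: toys → 10% + 0% city = 10% → €3.17
Noise-cancelling headphones €280.47: consumer electronics → 6.25% + 1.5% city = 7.75% → €21.74
Eye drops €8.31: over-the-counter medication → 8.25% + 2.5% city = 10.75% → €0.89
Game controller €82.65: consumer electronics → 6.25% + 1.5% city = 7.75% → €6.41
Action figure €15.00: toys → 10% + 0% city = 10% → €1.50
Area rug (5x8) €296.99: home furniture → 6.25% + 0.5% city = 6.75% → €20.05
External SSD (1 TB) €77.33: consumer electronics → 6.25% + 1.5% city = 7.75% → €5.99
Total tax = €0.46 + €1.56 + €2.16 + €3.17 + €21.74 + €0.89 + €6.41 + €1.50 + €20.05 + €5.99 = €63.93

€63.93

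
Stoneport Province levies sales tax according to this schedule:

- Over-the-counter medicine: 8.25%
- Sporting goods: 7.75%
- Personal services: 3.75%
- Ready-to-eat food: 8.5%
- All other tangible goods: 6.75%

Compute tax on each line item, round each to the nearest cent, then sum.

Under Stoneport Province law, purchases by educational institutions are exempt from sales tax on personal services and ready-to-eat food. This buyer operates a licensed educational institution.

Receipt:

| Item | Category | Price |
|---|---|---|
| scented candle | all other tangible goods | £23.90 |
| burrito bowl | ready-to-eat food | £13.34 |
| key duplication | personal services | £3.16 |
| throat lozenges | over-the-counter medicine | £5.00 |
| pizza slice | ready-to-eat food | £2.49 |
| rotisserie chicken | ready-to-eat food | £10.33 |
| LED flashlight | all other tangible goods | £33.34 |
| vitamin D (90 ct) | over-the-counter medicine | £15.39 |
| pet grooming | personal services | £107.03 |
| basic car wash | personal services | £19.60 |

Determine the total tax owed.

£5.54

Scented candle £23.90: all other tangible goods → 6.75% → £1.61
Burrito bowl £13.34: ready-to-eat food, buyer-exempt → 0% → £0.00
Key duplication £3.16: personal services, buyer-exempt → 0% → £0.00
Throat lozenges £5.00: over-the-counter medicine → 8.25% → £0.41
Pizza slice £2.49: ready-to-eat food, buyer-exempt → 0% → £0.00
Rotisserie chicken £10.33: ready-to-eat food, buyer-exempt → 0% → £0.00
LED flashlight £33.34: all other tangible goods → 6.75% → £2.25
Vitamin D (90 ct) £15.39: over-the-counter medicine → 8.25% → £1.27
Pet grooming £107.03: personal services, buyer-exempt → 0% → £0.00
Basic car wash £19.60: personal services, buyer-exempt → 0% → £0.00
Total tax = £1.61 + £0.41 + £2.25 + £1.27 = £5.54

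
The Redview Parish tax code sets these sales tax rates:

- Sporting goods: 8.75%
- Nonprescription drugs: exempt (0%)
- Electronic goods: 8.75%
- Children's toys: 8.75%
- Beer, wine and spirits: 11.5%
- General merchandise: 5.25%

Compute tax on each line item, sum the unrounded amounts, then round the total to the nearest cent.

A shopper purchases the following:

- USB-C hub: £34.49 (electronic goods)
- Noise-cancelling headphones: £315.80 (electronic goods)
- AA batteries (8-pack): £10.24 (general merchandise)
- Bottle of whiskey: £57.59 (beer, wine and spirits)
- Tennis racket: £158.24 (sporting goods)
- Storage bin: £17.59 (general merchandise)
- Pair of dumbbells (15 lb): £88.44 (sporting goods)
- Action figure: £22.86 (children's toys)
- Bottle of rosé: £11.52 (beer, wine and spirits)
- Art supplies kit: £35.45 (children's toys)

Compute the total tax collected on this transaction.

£66.75

USB-C hub £34.49: electronic goods → 8.75% → £3.017875
Noise-cancelling headphones £315.80: electronic goods → 8.75% → £27.6325
AA batteries (8-pack) £10.24: general merchandise → 5.25% → £0.5376
Bottle of whiskey £57.59: beer, wine and spirits → 11.5% → £6.62285
Tennis racket £158.24: sporting goods → 8.75% → £13.846
Storage bin £17.59: general merchandise → 5.25% → £0.923475
Pair of dumbbells (15 lb) £88.44: sporting goods → 8.75% → £7.7385
Action figure £22.86: children's toys → 8.75% → £2.00025
Bottle of rosé £11.52: beer, wine and spirits → 11.5% → £1.3248
Art supplies kit £35.45: children's toys → 8.75% → £3.101875
Unrounded tax sum = £66.745725 → £66.75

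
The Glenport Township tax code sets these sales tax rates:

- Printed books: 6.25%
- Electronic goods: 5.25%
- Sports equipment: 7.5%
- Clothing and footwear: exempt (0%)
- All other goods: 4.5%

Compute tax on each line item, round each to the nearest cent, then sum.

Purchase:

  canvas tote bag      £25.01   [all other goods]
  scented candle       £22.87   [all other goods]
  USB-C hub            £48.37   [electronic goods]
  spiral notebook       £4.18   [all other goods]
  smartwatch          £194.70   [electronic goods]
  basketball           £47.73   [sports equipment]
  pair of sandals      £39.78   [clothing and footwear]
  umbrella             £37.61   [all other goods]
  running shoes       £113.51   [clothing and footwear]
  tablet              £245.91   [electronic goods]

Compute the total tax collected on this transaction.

Canvas tote bag £25.01: all other goods → 4.5% → £1.13
Scented candle £22.87: all other goods → 4.5% → £1.03
USB-C hub £48.37: electronic goods → 5.25% → £2.54
Spiral notebook £4.18: all other goods → 4.5% → £0.19
Smartwatch £194.70: electronic goods → 5.25% → £10.22
Basketball £47.73: sports equipment → 7.5% → £3.58
Pair of sandals £39.78: clothing and footwear → 0% → £0.00
Umbrella £37.61: all other goods → 4.5% → £1.69
Running shoes £113.51: clothing and footwear → 0% → £0.00
Tablet £245.91: electronic goods → 5.25% → £12.91
Total tax = £1.13 + £1.03 + £2.54 + £0.19 + £10.22 + £3.58 + £1.69 + £12.91 = £33.29

£33.29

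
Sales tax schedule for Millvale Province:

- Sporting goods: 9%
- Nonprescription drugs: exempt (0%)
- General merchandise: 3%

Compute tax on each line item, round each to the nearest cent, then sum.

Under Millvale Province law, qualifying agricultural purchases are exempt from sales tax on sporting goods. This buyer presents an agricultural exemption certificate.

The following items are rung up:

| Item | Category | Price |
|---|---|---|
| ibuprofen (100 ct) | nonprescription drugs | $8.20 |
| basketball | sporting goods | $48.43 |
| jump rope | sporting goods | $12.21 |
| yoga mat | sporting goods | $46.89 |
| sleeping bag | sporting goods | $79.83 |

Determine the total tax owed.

$0.00

Ibuprofen (100 ct) $8.20: nonprescription drugs → 0% → $0.00
Basketball $48.43: sporting goods, buyer-exempt → 0% → $0.00
Jump rope $12.21: sporting goods, buyer-exempt → 0% → $0.00
Yoga mat $46.89: sporting goods, buyer-exempt → 0% → $0.00
Sleeping bag $79.83: sporting goods, buyer-exempt → 0% → $0.00
Total tax = $0.00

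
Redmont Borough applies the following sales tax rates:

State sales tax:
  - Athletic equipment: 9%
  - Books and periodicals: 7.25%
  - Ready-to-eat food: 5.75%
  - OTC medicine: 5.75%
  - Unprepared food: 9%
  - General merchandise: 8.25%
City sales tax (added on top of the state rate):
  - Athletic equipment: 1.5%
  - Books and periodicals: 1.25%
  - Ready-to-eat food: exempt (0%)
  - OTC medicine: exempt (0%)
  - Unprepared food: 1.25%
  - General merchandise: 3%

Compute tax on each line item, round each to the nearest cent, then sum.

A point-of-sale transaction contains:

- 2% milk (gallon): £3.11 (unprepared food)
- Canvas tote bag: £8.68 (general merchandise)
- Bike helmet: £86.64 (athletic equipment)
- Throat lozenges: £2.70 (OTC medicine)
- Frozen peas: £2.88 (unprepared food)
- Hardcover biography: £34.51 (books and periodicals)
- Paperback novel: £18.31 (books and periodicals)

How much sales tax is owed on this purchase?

£15.35

2% milk (gallon) £3.11: unprepared food → 9% + 1.25% city = 10.25% → £0.32
Canvas tote bag £8.68: general merchandise → 8.25% + 3% city = 11.25% → £0.98
Bike helmet £86.64: athletic equipment → 9% + 1.5% city = 10.5% → £9.10
Throat lozenges £2.70: OTC medicine → 5.75% + 0% city = 5.75% → £0.16
Frozen peas £2.88: unprepared food → 9% + 1.25% city = 10.25% → £0.30
Hardcover biography £34.51: books and periodicals → 7.25% + 1.25% city = 8.5% → £2.93
Paperback novel £18.31: books and periodicals → 7.25% + 1.25% city = 8.5% → £1.56
Total tax = £0.32 + £0.98 + £9.10 + £0.16 + £0.30 + £2.93 + £1.56 = £15.35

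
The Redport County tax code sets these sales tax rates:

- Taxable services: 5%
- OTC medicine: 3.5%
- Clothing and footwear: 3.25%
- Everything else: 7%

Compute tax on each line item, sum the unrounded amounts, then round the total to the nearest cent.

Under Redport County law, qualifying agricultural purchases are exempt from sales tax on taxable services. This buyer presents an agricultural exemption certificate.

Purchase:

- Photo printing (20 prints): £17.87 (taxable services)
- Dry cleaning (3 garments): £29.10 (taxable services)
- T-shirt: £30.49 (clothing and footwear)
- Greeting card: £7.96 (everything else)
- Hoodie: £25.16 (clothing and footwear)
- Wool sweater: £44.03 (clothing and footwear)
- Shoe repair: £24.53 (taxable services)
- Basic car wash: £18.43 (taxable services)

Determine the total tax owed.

£3.80

Photo printing (20 prints) £17.87: taxable services, buyer-exempt → 0% → £0.00
Dry cleaning (3 garments) £29.10: taxable services, buyer-exempt → 0% → £0.00
T-shirt £30.49: clothing and footwear → 3.25% → £0.990925
Greeting card £7.96: everything else → 7% → £0.5572
Hoodie £25.16: clothing and footwear → 3.25% → £0.8177
Wool sweater £44.03: clothing and footwear → 3.25% → £1.430975
Shoe repair £24.53: taxable services, buyer-exempt → 0% → £0.00
Basic car wash £18.43: taxable services, buyer-exempt → 0% → £0.00
Unrounded tax sum = £3.7968 → £3.80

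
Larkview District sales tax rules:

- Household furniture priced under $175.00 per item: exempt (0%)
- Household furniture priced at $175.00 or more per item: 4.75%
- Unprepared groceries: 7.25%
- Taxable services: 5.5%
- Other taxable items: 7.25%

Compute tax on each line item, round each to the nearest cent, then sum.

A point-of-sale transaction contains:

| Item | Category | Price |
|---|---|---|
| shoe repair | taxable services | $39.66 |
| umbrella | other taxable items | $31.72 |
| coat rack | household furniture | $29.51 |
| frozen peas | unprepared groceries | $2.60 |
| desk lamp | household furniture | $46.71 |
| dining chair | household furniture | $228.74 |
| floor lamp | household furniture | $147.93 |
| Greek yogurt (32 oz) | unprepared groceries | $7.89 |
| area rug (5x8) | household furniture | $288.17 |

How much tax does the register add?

$29.80

Shoe repair $39.66: taxable services → 5.5% → $2.18
Umbrella $31.72: other taxable items → 7.25% → $2.30
Coat rack $29.51: household furniture, under $175.00 → 0% → $0.00
Frozen peas $2.60: unprepared groceries → 7.25% → $0.19
Desk lamp $46.71: household furniture, under $175.00 → 0% → $0.00
Dining chair $228.74: household furniture, $175.00 or more → 4.75% → $10.87
Floor lamp $147.93: household furniture, under $175.00 → 0% → $0.00
Greek yogurt (32 oz) $7.89: unprepared groceries → 7.25% → $0.57
Area rug (5x8) $288.17: household furniture, $175.00 or more → 4.75% → $13.69
Total tax = $2.18 + $2.30 + $0.19 + $10.87 + $0.57 + $13.69 = $29.80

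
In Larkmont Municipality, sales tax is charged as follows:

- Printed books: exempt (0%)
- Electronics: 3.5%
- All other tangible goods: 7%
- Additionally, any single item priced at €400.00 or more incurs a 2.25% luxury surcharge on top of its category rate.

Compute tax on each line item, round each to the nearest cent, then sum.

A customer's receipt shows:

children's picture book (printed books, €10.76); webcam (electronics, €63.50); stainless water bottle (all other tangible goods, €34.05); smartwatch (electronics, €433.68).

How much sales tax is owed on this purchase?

Children's picture book €10.76: printed books → 0% → €0.00
Webcam €63.50: electronics → 3.5% → €2.22
Stainless water bottle €34.05: all other tangible goods → 7% → €2.38
Smartwatch €433.68: electronics → 3.5% + 2.25% surcharge = 5.75% → €24.94
Total tax = €2.22 + €2.38 + €24.94 = €29.54

€29.54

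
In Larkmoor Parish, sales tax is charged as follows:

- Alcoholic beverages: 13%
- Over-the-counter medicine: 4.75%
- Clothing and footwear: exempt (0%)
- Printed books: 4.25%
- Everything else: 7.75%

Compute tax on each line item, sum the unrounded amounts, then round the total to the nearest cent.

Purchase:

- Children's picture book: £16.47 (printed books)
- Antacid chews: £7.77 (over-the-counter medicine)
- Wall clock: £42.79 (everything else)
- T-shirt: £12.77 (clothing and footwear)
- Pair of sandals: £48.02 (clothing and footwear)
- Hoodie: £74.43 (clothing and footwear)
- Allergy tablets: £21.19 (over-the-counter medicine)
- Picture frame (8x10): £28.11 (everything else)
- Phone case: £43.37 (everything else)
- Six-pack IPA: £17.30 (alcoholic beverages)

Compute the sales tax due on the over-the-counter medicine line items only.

Antacid chews £7.77: over-the-counter medicine → 4.75% → £0.369075
Allergy tablets £21.19: over-the-counter medicine → 4.75% → £1.006525
Tax on over-the-counter medicine: unrounded sum = £1.3756 → £1.38

£1.38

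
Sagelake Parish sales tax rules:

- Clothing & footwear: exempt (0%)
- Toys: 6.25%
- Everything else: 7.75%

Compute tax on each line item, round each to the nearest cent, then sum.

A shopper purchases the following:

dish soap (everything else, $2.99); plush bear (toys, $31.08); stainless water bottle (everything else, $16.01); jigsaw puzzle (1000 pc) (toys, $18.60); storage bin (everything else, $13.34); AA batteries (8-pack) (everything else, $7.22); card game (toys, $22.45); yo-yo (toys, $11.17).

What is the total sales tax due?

$8.26

Dish soap $2.99: everything else → 7.75% → $0.23
Plush bear $31.08: toys → 6.25% → $1.94
Stainless water bottle $16.01: everything else → 7.75% → $1.24
Jigsaw puzzle (1000 pc) $18.60: toys → 6.25% → $1.16
Storage bin $13.34: everything else → 7.75% → $1.03
AA batteries (8-pack) $7.22: everything else → 7.75% → $0.56
Card game $22.45: toys → 6.25% → $1.40
Yo-yo $11.17: toys → 6.25% → $0.70
Total tax = $0.23 + $1.94 + $1.24 + $1.16 + $1.03 + $0.56 + $1.40 + $0.70 = $8.26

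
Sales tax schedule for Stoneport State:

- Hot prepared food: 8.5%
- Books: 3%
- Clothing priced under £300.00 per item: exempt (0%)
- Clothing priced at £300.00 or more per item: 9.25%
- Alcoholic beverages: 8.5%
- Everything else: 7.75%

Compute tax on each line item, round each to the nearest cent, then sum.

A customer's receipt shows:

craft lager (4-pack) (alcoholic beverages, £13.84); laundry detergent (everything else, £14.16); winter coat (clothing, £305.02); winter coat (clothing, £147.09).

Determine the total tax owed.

£30.49

Craft lager (4-pack) £13.84: alcoholic beverages → 8.5% → £1.18
Laundry detergent £14.16: everything else → 7.75% → £1.10
Winter coat £305.02: clothing, £300.00 or more → 9.25% → £28.21
Winter coat £147.09: clothing, under £300.00 → 0% → £0.00
Total tax = £1.18 + £1.10 + £28.21 = £30.49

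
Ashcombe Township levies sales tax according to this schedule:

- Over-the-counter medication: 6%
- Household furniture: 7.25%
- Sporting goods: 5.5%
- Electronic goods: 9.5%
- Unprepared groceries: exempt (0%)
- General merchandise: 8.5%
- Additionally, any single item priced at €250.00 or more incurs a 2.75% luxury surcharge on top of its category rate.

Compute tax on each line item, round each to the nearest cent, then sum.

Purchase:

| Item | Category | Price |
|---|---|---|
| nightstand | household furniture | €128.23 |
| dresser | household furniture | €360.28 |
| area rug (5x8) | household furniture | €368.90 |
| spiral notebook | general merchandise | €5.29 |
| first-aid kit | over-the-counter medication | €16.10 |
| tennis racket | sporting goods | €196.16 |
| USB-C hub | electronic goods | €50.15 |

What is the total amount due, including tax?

€1224.30

Nightstand €128.23: household furniture → 7.25% → €9.30
Dresser €360.28: household furniture → 7.25% + 2.75% surcharge = 10% → €36.03
Area rug (5x8) €368.90: household furniture → 7.25% + 2.75% surcharge = 10% → €36.89
Spiral notebook €5.29: general merchandise → 8.5% → €0.45
First-aid kit €16.10: over-the-counter medication → 6% → €0.97
Tennis racket €196.16: sporting goods → 5.5% → €10.79
USB-C hub €50.15: electronic goods → 9.5% → €4.76
Subtotal = €1125.11; tax = €99.19; total due = €1224.30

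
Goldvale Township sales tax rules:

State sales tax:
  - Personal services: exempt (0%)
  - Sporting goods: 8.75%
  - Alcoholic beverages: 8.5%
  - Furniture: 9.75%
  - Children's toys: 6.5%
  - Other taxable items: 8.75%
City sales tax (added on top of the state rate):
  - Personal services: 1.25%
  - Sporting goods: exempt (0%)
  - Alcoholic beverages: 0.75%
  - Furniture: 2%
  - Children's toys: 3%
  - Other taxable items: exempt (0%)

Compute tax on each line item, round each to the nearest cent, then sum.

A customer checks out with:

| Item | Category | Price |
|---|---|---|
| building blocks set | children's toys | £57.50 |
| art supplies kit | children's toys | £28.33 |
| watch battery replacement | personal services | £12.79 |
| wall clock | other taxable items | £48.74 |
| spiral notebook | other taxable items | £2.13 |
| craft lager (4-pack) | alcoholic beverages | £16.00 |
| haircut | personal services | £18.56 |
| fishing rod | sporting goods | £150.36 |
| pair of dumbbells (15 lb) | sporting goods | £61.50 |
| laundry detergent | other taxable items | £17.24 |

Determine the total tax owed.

£34.52

Building blocks set £57.50: children's toys → 6.5% + 3% city = 9.5% → £5.46
Art supplies kit £28.33: children's toys → 6.5% + 3% city = 9.5% → £2.69
Watch battery replacement £12.79: personal services → 0% + 1.25% city = 1.25% → £0.16
Wall clock £48.74: other taxable items → 8.75% + 0% city = 8.75% → £4.26
Spiral notebook £2.13: other taxable items → 8.75% + 0% city = 8.75% → £0.19
Craft lager (4-pack) £16.00: alcoholic beverages → 8.5% + 0.75% city = 9.25% → £1.48
Haircut £18.56: personal services → 0% + 1.25% city = 1.25% → £0.23
Fishing rod £150.36: sporting goods → 8.75% + 0% city = 8.75% → £13.16
Pair of dumbbells (15 lb) £61.50: sporting goods → 8.75% + 0% city = 8.75% → £5.38
Laundry detergent £17.24: other taxable items → 8.75% + 0% city = 8.75% → £1.51
Total tax = £5.46 + £2.69 + £0.16 + £4.26 + £0.19 + £1.48 + £0.23 + £13.16 + £5.38 + £1.51 = £34.52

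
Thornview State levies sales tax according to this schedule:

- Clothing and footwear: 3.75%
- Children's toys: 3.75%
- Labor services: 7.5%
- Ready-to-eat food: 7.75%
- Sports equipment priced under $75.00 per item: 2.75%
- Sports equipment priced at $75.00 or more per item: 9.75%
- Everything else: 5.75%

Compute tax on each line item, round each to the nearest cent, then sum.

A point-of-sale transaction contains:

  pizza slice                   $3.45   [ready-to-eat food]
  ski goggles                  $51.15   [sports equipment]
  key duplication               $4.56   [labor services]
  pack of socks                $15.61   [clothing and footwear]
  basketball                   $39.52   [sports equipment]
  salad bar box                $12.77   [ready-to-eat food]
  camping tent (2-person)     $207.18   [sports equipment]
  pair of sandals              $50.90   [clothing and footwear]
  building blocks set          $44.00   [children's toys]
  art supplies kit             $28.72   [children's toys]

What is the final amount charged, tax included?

$487.39

Pizza slice $3.45: ready-to-eat food → 7.75% → $0.27
Ski goggles $51.15: sports equipment, under $75.00 → 2.75% → $1.41
Key duplication $4.56: labor services → 7.5% → $0.34
Pack of socks $15.61: clothing and footwear → 3.75% → $0.59
Basketball $39.52: sports equipment, under $75.00 → 2.75% → $1.09
Salad bar box $12.77: ready-to-eat food → 7.75% → $0.99
Camping tent (2-person) $207.18: sports equipment, $75.00 or more → 9.75% → $20.20
Pair of sandals $50.90: clothing and footwear → 3.75% → $1.91
Building blocks set $44.00: children's toys → 3.75% → $1.65
Art supplies kit $28.72: children's toys → 3.75% → $1.08
Subtotal = $457.86; tax = $29.53; total due = $487.39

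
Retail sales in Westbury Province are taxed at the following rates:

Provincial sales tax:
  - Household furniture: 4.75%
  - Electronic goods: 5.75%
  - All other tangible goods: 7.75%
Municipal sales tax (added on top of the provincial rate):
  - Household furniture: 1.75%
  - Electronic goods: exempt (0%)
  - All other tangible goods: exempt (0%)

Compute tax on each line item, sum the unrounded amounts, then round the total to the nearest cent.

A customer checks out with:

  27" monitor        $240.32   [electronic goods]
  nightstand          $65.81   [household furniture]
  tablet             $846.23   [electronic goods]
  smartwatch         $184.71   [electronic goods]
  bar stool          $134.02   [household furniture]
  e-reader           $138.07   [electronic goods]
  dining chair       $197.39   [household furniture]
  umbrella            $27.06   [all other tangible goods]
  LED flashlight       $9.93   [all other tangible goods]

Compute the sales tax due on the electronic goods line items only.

$81.04

27" monitor $240.32: electronic goods → 5.75% + 0% municipal = 5.75% → $13.8184
Tablet $846.23: electronic goods → 5.75% + 0% municipal = 5.75% → $48.658225
Smartwatch $184.71: electronic goods → 5.75% + 0% municipal = 5.75% → $10.620825
E-reader $138.07: electronic goods → 5.75% + 0% municipal = 5.75% → $7.939025
Tax on electronic goods: unrounded sum = $81.036475 → $81.04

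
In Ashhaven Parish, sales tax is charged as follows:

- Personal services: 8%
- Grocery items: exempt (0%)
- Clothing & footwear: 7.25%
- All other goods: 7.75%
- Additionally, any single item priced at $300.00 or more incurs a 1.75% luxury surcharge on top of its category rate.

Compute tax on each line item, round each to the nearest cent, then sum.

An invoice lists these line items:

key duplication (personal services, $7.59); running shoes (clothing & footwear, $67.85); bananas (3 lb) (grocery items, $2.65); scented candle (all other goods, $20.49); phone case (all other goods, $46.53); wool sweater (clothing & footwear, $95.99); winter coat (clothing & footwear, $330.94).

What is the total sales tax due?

Key duplication $7.59: personal services → 8% → $0.61
Running shoes $67.85: clothing & footwear → 7.25% → $4.92
Bananas (3 lb) $2.65: grocery items → 0% → $0.00
Scented candle $20.49: all other goods → 7.75% → $1.59
Phone case $46.53: all other goods → 7.75% → $3.61
Wool sweater $95.99: clothing & footwear → 7.25% → $6.96
Winter coat $330.94: clothing & footwear → 7.25% + 1.75% surcharge = 9% → $29.78
Total tax = $0.61 + $4.92 + $1.59 + $3.61 + $6.96 + $29.78 = $47.47

$47.47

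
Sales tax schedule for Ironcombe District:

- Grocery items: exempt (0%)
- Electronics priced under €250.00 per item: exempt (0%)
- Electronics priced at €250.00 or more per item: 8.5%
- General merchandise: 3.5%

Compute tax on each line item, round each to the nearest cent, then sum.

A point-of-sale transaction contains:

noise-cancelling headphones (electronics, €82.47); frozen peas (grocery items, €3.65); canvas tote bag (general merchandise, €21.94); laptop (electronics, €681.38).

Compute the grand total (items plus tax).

Noise-cancelling headphones €82.47: electronics, under €250.00 → 0% → €0.00
Frozen peas €3.65: grocery items → 0% → €0.00
Canvas tote bag €21.94: general merchandise → 3.5% → €0.77
Laptop €681.38: electronics, €250.00 or more → 8.5% → €57.92
Subtotal = €789.44; tax = €58.69; total due = €848.13

€848.13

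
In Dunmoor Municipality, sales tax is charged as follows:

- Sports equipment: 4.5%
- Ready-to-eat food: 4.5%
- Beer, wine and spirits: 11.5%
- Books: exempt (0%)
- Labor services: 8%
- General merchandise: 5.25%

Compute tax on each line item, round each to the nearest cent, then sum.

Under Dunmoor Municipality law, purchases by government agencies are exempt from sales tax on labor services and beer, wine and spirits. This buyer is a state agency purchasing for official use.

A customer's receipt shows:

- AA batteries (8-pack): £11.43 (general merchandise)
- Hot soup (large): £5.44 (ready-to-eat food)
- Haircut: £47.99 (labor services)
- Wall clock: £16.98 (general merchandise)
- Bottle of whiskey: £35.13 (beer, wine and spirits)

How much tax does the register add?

£1.73

AA batteries (8-pack) £11.43: general merchandise → 5.25% → £0.60
Hot soup (large) £5.44: ready-to-eat food → 4.5% → £0.24
Haircut £47.99: labor services, buyer-exempt → 0% → £0.00
Wall clock £16.98: general merchandise → 5.25% → £0.89
Bottle of whiskey £35.13: beer, wine and spirits, buyer-exempt → 0% → £0.00
Total tax = £0.60 + £0.24 + £0.89 = £1.73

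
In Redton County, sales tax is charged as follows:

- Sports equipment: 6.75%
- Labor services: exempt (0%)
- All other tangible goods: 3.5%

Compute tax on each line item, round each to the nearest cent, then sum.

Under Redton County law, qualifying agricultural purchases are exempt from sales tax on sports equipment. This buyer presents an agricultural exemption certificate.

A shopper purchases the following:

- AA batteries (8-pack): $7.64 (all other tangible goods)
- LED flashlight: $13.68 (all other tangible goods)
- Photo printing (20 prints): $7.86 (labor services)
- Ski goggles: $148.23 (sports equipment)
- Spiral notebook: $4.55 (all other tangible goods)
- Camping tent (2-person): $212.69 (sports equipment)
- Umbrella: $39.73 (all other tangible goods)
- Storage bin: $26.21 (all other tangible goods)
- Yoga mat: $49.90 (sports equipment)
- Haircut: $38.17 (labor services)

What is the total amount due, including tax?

AA batteries (8-pack) $7.64: all other tangible goods → 3.5% → $0.27
LED flashlight $13.68: all other tangible goods → 3.5% → $0.48
Photo printing (20 prints) $7.86: labor services → 0% → $0.00
Ski goggles $148.23: sports equipment, buyer-exempt → 0% → $0.00
Spiral notebook $4.55: all other tangible goods → 3.5% → $0.16
Camping tent (2-person) $212.69: sports equipment, buyer-exempt → 0% → $0.00
Umbrella $39.73: all other tangible goods → 3.5% → $1.39
Storage bin $26.21: all other tangible goods → 3.5% → $0.92
Yoga mat $49.90: sports equipment, buyer-exempt → 0% → $0.00
Haircut $38.17: labor services → 0% → $0.00
Subtotal = $548.66; tax = $3.22; total due = $551.88

$551.88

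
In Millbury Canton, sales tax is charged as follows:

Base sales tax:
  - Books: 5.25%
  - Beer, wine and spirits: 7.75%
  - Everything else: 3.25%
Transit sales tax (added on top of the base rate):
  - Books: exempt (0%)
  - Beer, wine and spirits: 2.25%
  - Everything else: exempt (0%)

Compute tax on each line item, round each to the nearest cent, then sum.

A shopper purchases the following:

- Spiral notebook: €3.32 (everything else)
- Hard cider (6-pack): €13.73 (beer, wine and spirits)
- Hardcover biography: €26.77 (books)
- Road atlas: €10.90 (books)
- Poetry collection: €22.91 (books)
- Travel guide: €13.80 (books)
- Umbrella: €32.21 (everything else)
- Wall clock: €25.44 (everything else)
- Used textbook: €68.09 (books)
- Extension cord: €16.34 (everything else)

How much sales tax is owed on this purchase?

€11.36

Spiral notebook €3.32: everything else → 3.25% + 0% transit = 3.25% → €0.11
Hard cider (6-pack) €13.73: beer, wine and spirits → 7.75% + 2.25% transit = 10% → €1.37
Hardcover biography €26.77: books → 5.25% + 0% transit = 5.25% → €1.41
Road atlas €10.90: books → 5.25% + 0% transit = 5.25% → €0.57
Poetry collection €22.91: books → 5.25% + 0% transit = 5.25% → €1.20
Travel guide €13.80: books → 5.25% + 0% transit = 5.25% → €0.72
Umbrella €32.21: everything else → 3.25% + 0% transit = 3.25% → €1.05
Wall clock €25.44: everything else → 3.25% + 0% transit = 3.25% → €0.83
Used textbook €68.09: books → 5.25% + 0% transit = 5.25% → €3.57
Extension cord €16.34: everything else → 3.25% + 0% transit = 3.25% → €0.53
Total tax = €0.11 + €1.37 + €1.41 + €0.57 + €1.20 + €0.72 + €1.05 + €0.83 + €3.57 + €0.53 = €11.36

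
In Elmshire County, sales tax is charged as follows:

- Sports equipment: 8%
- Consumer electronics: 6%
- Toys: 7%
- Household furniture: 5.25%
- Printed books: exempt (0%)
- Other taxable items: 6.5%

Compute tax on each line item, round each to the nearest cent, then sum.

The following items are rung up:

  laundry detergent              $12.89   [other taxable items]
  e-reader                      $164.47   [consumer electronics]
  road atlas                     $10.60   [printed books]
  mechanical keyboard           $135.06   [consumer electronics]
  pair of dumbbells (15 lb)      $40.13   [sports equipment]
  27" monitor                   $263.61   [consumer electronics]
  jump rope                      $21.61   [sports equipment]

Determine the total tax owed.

Laundry detergent $12.89: other taxable items → 6.5% → $0.84
E-reader $164.47: consumer electronics → 6% → $9.87
Road atlas $10.60: printed books → 0% → $0.00
Mechanical keyboard $135.06: consumer electronics → 6% → $8.10
Pair of dumbbells (15 lb) $40.13: sports equipment → 8% → $3.21
27" monitor $263.61: consumer electronics → 6% → $15.82
Jump rope $21.61: sports equipment → 8% → $1.73
Total tax = $0.84 + $9.87 + $8.10 + $3.21 + $15.82 + $1.73 = $39.57

$39.57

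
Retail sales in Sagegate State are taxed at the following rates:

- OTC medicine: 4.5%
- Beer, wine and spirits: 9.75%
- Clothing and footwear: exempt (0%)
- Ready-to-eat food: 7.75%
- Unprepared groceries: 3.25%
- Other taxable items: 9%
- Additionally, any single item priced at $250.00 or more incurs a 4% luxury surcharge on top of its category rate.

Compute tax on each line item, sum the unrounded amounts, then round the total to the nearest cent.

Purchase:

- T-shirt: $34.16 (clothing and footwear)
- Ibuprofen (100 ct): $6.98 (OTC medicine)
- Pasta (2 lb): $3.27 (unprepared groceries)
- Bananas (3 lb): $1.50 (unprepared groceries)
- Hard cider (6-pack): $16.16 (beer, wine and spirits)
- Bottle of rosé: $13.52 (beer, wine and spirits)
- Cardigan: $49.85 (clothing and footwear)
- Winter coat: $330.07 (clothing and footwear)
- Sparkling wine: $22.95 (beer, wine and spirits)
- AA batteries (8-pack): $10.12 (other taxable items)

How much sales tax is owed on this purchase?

$19.71

T-shirt $34.16: clothing and footwear → 0% → $0.00
Ibuprofen (100 ct) $6.98: OTC medicine → 4.5% → $0.3141
Pasta (2 lb) $3.27: unprepared groceries → 3.25% → $0.106275
Bananas (3 lb) $1.50: unprepared groceries → 3.25% → $0.04875
Hard cider (6-pack) $16.16: beer, wine and spirits → 9.75% → $1.5756
Bottle of rosé $13.52: beer, wine and spirits → 9.75% → $1.3182
Cardigan $49.85: clothing and footwear → 0% → $0.00
Winter coat $330.07: clothing and footwear → 0% + 4% surcharge = 4% → $13.2028
Sparkling wine $22.95: beer, wine and spirits → 9.75% → $2.237625
AA batteries (8-pack) $10.12: other taxable items → 9% → $0.9108
Unrounded tax sum = $19.71415 → $19.71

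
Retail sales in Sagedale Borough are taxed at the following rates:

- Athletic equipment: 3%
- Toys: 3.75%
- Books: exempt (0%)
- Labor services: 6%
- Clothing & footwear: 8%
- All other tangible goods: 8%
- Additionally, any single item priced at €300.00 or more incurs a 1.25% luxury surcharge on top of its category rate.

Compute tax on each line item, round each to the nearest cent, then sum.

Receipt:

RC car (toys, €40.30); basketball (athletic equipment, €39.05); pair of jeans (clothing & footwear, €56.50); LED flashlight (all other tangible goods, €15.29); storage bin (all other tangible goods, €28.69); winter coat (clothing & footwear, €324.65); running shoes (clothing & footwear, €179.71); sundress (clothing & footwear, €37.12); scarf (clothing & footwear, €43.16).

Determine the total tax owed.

RC car €40.30: toys → 3.75% → €1.51
Basketball €39.05: athletic equipment → 3% → €1.17
Pair of jeans €56.50: clothing & footwear → 8% → €4.52
LED flashlight €15.29: all other tangible goods → 8% → €1.22
Storage bin €28.69: all other tangible goods → 8% → €2.30
Winter coat €324.65: clothing & footwear → 8% + 1.25% surcharge = 9.25% → €30.03
Running shoes €179.71: clothing & footwear → 8% → €14.38
Sundress €37.12: clothing & footwear → 8% → €2.97
Scarf €43.16: clothing & footwear → 8% → €3.45
Total tax = €1.51 + €1.17 + €4.52 + €1.22 + €2.30 + €30.03 + €14.38 + €2.97 + €3.45 = €61.55

€61.55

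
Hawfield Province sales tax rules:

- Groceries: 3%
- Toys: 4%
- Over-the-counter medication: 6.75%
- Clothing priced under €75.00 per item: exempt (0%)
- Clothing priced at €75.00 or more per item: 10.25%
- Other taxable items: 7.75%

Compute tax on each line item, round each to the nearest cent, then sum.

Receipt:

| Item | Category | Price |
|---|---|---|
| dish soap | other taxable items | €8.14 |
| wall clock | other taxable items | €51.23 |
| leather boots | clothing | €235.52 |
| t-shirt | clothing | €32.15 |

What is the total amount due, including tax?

€355.78

Dish soap €8.14: other taxable items → 7.75% → €0.63
Wall clock €51.23: other taxable items → 7.75% → €3.97
Leather boots €235.52: clothing, €75.00 or more → 10.25% → €24.14
T-shirt €32.15: clothing, under €75.00 → 0% → €0.00
Subtotal = €327.04; tax = €28.74; total due = €355.78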